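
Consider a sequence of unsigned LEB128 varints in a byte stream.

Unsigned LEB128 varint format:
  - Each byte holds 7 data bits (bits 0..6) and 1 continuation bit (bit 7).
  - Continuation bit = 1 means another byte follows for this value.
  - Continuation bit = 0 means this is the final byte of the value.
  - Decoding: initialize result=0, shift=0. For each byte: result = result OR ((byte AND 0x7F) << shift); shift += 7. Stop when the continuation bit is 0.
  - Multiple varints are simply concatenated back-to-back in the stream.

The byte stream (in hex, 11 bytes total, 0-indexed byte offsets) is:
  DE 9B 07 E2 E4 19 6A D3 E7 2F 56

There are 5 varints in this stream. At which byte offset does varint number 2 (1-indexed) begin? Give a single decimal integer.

  byte[0]=0xDE cont=1 payload=0x5E=94: acc |= 94<<0 -> acc=94 shift=7
  byte[1]=0x9B cont=1 payload=0x1B=27: acc |= 27<<7 -> acc=3550 shift=14
  byte[2]=0x07 cont=0 payload=0x07=7: acc |= 7<<14 -> acc=118238 shift=21 [end]
Varint 1: bytes[0:3] = DE 9B 07 -> value 118238 (3 byte(s))
  byte[3]=0xE2 cont=1 payload=0x62=98: acc |= 98<<0 -> acc=98 shift=7
  byte[4]=0xE4 cont=1 payload=0x64=100: acc |= 100<<7 -> acc=12898 shift=14
  byte[5]=0x19 cont=0 payload=0x19=25: acc |= 25<<14 -> acc=422498 shift=21 [end]
Varint 2: bytes[3:6] = E2 E4 19 -> value 422498 (3 byte(s))
  byte[6]=0x6A cont=0 payload=0x6A=106: acc |= 106<<0 -> acc=106 shift=7 [end]
Varint 3: bytes[6:7] = 6A -> value 106 (1 byte(s))
  byte[7]=0xD3 cont=1 payload=0x53=83: acc |= 83<<0 -> acc=83 shift=7
  byte[8]=0xE7 cont=1 payload=0x67=103: acc |= 103<<7 -> acc=13267 shift=14
  byte[9]=0x2F cont=0 payload=0x2F=47: acc |= 47<<14 -> acc=783315 shift=21 [end]
Varint 4: bytes[7:10] = D3 E7 2F -> value 783315 (3 byte(s))
  byte[10]=0x56 cont=0 payload=0x56=86: acc |= 86<<0 -> acc=86 shift=7 [end]
Varint 5: bytes[10:11] = 56 -> value 86 (1 byte(s))

Answer: 3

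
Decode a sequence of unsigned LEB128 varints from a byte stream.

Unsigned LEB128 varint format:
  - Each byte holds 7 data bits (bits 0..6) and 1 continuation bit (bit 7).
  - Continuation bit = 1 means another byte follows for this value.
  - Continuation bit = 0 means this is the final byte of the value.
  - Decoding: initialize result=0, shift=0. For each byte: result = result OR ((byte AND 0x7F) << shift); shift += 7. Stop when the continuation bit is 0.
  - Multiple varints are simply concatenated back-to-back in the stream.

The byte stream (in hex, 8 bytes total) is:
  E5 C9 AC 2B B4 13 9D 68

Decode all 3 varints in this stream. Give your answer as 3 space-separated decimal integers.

  byte[0]=0xE5 cont=1 payload=0x65=101: acc |= 101<<0 -> acc=101 shift=7
  byte[1]=0xC9 cont=1 payload=0x49=73: acc |= 73<<7 -> acc=9445 shift=14
  byte[2]=0xAC cont=1 payload=0x2C=44: acc |= 44<<14 -> acc=730341 shift=21
  byte[3]=0x2B cont=0 payload=0x2B=43: acc |= 43<<21 -> acc=90907877 shift=28 [end]
Varint 1: bytes[0:4] = E5 C9 AC 2B -> value 90907877 (4 byte(s))
  byte[4]=0xB4 cont=1 payload=0x34=52: acc |= 52<<0 -> acc=52 shift=7
  byte[5]=0x13 cont=0 payload=0x13=19: acc |= 19<<7 -> acc=2484 shift=14 [end]
Varint 2: bytes[4:6] = B4 13 -> value 2484 (2 byte(s))
  byte[6]=0x9D cont=1 payload=0x1D=29: acc |= 29<<0 -> acc=29 shift=7
  byte[7]=0x68 cont=0 payload=0x68=104: acc |= 104<<7 -> acc=13341 shift=14 [end]
Varint 3: bytes[6:8] = 9D 68 -> value 13341 (2 byte(s))

Answer: 90907877 2484 13341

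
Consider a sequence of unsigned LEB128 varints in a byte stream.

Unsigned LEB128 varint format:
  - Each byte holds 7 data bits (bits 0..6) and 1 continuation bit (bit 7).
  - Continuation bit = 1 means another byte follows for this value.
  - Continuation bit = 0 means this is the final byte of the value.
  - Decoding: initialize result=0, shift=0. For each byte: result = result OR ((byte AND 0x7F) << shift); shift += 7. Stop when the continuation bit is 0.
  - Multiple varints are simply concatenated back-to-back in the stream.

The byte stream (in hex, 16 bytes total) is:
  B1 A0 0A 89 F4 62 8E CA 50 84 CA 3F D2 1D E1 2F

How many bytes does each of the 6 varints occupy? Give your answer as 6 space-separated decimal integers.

Answer: 3 3 3 3 2 2

Derivation:
  byte[0]=0xB1 cont=1 payload=0x31=49: acc |= 49<<0 -> acc=49 shift=7
  byte[1]=0xA0 cont=1 payload=0x20=32: acc |= 32<<7 -> acc=4145 shift=14
  byte[2]=0x0A cont=0 payload=0x0A=10: acc |= 10<<14 -> acc=167985 shift=21 [end]
Varint 1: bytes[0:3] = B1 A0 0A -> value 167985 (3 byte(s))
  byte[3]=0x89 cont=1 payload=0x09=9: acc |= 9<<0 -> acc=9 shift=7
  byte[4]=0xF4 cont=1 payload=0x74=116: acc |= 116<<7 -> acc=14857 shift=14
  byte[5]=0x62 cont=0 payload=0x62=98: acc |= 98<<14 -> acc=1620489 shift=21 [end]
Varint 2: bytes[3:6] = 89 F4 62 -> value 1620489 (3 byte(s))
  byte[6]=0x8E cont=1 payload=0x0E=14: acc |= 14<<0 -> acc=14 shift=7
  byte[7]=0xCA cont=1 payload=0x4A=74: acc |= 74<<7 -> acc=9486 shift=14
  byte[8]=0x50 cont=0 payload=0x50=80: acc |= 80<<14 -> acc=1320206 shift=21 [end]
Varint 3: bytes[6:9] = 8E CA 50 -> value 1320206 (3 byte(s))
  byte[9]=0x84 cont=1 payload=0x04=4: acc |= 4<<0 -> acc=4 shift=7
  byte[10]=0xCA cont=1 payload=0x4A=74: acc |= 74<<7 -> acc=9476 shift=14
  byte[11]=0x3F cont=0 payload=0x3F=63: acc |= 63<<14 -> acc=1041668 shift=21 [end]
Varint 4: bytes[9:12] = 84 CA 3F -> value 1041668 (3 byte(s))
  byte[12]=0xD2 cont=1 payload=0x52=82: acc |= 82<<0 -> acc=82 shift=7
  byte[13]=0x1D cont=0 payload=0x1D=29: acc |= 29<<7 -> acc=3794 shift=14 [end]
Varint 5: bytes[12:14] = D2 1D -> value 3794 (2 byte(s))
  byte[14]=0xE1 cont=1 payload=0x61=97: acc |= 97<<0 -> acc=97 shift=7
  byte[15]=0x2F cont=0 payload=0x2F=47: acc |= 47<<7 -> acc=6113 shift=14 [end]
Varint 6: bytes[14:16] = E1 2F -> value 6113 (2 byte(s))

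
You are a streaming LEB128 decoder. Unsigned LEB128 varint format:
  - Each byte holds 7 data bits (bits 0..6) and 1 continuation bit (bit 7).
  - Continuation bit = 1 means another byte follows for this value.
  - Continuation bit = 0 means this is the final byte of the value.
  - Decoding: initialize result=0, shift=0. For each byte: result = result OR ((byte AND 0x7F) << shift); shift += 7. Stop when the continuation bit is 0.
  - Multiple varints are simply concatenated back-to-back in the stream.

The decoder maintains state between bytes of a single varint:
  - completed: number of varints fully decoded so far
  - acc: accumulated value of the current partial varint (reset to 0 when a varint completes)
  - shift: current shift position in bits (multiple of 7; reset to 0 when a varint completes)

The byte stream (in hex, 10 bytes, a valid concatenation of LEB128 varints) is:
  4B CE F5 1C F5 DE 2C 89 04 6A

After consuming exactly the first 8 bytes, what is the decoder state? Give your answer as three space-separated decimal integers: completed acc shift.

byte[0]=0x4B cont=0 payload=0x4B: varint #1 complete (value=75); reset -> completed=1 acc=0 shift=0
byte[1]=0xCE cont=1 payload=0x4E: acc |= 78<<0 -> completed=1 acc=78 shift=7
byte[2]=0xF5 cont=1 payload=0x75: acc |= 117<<7 -> completed=1 acc=15054 shift=14
byte[3]=0x1C cont=0 payload=0x1C: varint #2 complete (value=473806); reset -> completed=2 acc=0 shift=0
byte[4]=0xF5 cont=1 payload=0x75: acc |= 117<<0 -> completed=2 acc=117 shift=7
byte[5]=0xDE cont=1 payload=0x5E: acc |= 94<<7 -> completed=2 acc=12149 shift=14
byte[6]=0x2C cont=0 payload=0x2C: varint #3 complete (value=733045); reset -> completed=3 acc=0 shift=0
byte[7]=0x89 cont=1 payload=0x09: acc |= 9<<0 -> completed=3 acc=9 shift=7

Answer: 3 9 7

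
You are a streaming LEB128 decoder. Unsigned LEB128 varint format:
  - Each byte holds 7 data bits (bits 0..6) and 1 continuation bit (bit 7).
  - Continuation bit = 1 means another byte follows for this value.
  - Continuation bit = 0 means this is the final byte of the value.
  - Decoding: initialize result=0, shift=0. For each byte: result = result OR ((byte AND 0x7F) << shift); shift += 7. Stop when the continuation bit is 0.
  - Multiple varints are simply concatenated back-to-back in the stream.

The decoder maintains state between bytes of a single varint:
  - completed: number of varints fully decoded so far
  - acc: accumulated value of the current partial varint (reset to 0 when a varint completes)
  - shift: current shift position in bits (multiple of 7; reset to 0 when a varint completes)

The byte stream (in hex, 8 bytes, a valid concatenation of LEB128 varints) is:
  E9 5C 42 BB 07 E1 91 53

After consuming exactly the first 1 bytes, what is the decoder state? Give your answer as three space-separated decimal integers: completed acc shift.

Answer: 0 105 7

Derivation:
byte[0]=0xE9 cont=1 payload=0x69: acc |= 105<<0 -> completed=0 acc=105 shift=7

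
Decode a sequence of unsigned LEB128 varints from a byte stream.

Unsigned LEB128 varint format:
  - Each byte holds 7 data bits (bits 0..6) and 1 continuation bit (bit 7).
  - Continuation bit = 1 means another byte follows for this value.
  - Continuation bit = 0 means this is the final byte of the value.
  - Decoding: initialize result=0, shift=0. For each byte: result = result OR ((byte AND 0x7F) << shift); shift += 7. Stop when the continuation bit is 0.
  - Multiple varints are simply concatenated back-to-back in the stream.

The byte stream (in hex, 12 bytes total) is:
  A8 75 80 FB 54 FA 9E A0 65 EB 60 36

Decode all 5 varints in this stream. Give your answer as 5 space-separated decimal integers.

Answer: 15016 1392000 212340602 12395 54

Derivation:
  byte[0]=0xA8 cont=1 payload=0x28=40: acc |= 40<<0 -> acc=40 shift=7
  byte[1]=0x75 cont=0 payload=0x75=117: acc |= 117<<7 -> acc=15016 shift=14 [end]
Varint 1: bytes[0:2] = A8 75 -> value 15016 (2 byte(s))
  byte[2]=0x80 cont=1 payload=0x00=0: acc |= 0<<0 -> acc=0 shift=7
  byte[3]=0xFB cont=1 payload=0x7B=123: acc |= 123<<7 -> acc=15744 shift=14
  byte[4]=0x54 cont=0 payload=0x54=84: acc |= 84<<14 -> acc=1392000 shift=21 [end]
Varint 2: bytes[2:5] = 80 FB 54 -> value 1392000 (3 byte(s))
  byte[5]=0xFA cont=1 payload=0x7A=122: acc |= 122<<0 -> acc=122 shift=7
  byte[6]=0x9E cont=1 payload=0x1E=30: acc |= 30<<7 -> acc=3962 shift=14
  byte[7]=0xA0 cont=1 payload=0x20=32: acc |= 32<<14 -> acc=528250 shift=21
  byte[8]=0x65 cont=0 payload=0x65=101: acc |= 101<<21 -> acc=212340602 shift=28 [end]
Varint 3: bytes[5:9] = FA 9E A0 65 -> value 212340602 (4 byte(s))
  byte[9]=0xEB cont=1 payload=0x6B=107: acc |= 107<<0 -> acc=107 shift=7
  byte[10]=0x60 cont=0 payload=0x60=96: acc |= 96<<7 -> acc=12395 shift=14 [end]
Varint 4: bytes[9:11] = EB 60 -> value 12395 (2 byte(s))
  byte[11]=0x36 cont=0 payload=0x36=54: acc |= 54<<0 -> acc=54 shift=7 [end]
Varint 5: bytes[11:12] = 36 -> value 54 (1 byte(s))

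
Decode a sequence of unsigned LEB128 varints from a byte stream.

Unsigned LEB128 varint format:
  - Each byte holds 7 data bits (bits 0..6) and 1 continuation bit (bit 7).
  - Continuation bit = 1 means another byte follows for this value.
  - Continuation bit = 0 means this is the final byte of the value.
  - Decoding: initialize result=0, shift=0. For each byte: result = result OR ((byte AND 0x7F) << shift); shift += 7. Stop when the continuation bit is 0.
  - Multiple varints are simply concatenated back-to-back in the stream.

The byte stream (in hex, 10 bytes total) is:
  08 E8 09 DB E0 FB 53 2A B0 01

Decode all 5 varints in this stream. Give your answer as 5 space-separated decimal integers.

  byte[0]=0x08 cont=0 payload=0x08=8: acc |= 8<<0 -> acc=8 shift=7 [end]
Varint 1: bytes[0:1] = 08 -> value 8 (1 byte(s))
  byte[1]=0xE8 cont=1 payload=0x68=104: acc |= 104<<0 -> acc=104 shift=7
  byte[2]=0x09 cont=0 payload=0x09=9: acc |= 9<<7 -> acc=1256 shift=14 [end]
Varint 2: bytes[1:3] = E8 09 -> value 1256 (2 byte(s))
  byte[3]=0xDB cont=1 payload=0x5B=91: acc |= 91<<0 -> acc=91 shift=7
  byte[4]=0xE0 cont=1 payload=0x60=96: acc |= 96<<7 -> acc=12379 shift=14
  byte[5]=0xFB cont=1 payload=0x7B=123: acc |= 123<<14 -> acc=2027611 shift=21
  byte[6]=0x53 cont=0 payload=0x53=83: acc |= 83<<21 -> acc=176091227 shift=28 [end]
Varint 3: bytes[3:7] = DB E0 FB 53 -> value 176091227 (4 byte(s))
  byte[7]=0x2A cont=0 payload=0x2A=42: acc |= 42<<0 -> acc=42 shift=7 [end]
Varint 4: bytes[7:8] = 2A -> value 42 (1 byte(s))
  byte[8]=0xB0 cont=1 payload=0x30=48: acc |= 48<<0 -> acc=48 shift=7
  byte[9]=0x01 cont=0 payload=0x01=1: acc |= 1<<7 -> acc=176 shift=14 [end]
Varint 5: bytes[8:10] = B0 01 -> value 176 (2 byte(s))

Answer: 8 1256 176091227 42 176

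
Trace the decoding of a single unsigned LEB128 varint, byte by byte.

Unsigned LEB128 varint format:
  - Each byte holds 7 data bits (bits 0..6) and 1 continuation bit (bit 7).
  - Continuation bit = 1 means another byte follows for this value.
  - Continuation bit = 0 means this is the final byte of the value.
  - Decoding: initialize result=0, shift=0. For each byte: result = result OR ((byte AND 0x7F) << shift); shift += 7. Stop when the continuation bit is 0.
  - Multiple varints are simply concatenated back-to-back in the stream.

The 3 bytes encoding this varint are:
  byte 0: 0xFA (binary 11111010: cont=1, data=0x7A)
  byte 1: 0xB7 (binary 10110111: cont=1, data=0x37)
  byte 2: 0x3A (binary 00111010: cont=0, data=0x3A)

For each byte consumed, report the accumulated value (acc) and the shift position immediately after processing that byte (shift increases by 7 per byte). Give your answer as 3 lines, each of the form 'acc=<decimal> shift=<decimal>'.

Answer: acc=122 shift=7
acc=7162 shift=14
acc=957434 shift=21

Derivation:
byte 0=0xFA: payload=0x7A=122, contrib = 122<<0 = 122; acc -> 122, shift -> 7
byte 1=0xB7: payload=0x37=55, contrib = 55<<7 = 7040; acc -> 7162, shift -> 14
byte 2=0x3A: payload=0x3A=58, contrib = 58<<14 = 950272; acc -> 957434, shift -> 21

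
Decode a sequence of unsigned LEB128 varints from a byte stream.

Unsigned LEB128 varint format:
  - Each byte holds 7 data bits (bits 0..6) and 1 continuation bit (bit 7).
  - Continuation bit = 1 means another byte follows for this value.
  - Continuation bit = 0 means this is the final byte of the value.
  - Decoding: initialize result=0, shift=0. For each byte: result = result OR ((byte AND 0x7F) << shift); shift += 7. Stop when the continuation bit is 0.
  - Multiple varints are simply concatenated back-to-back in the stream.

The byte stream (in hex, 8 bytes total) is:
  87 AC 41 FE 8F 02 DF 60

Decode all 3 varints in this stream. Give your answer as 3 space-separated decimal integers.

Answer: 1070599 34814 12383

Derivation:
  byte[0]=0x87 cont=1 payload=0x07=7: acc |= 7<<0 -> acc=7 shift=7
  byte[1]=0xAC cont=1 payload=0x2C=44: acc |= 44<<7 -> acc=5639 shift=14
  byte[2]=0x41 cont=0 payload=0x41=65: acc |= 65<<14 -> acc=1070599 shift=21 [end]
Varint 1: bytes[0:3] = 87 AC 41 -> value 1070599 (3 byte(s))
  byte[3]=0xFE cont=1 payload=0x7E=126: acc |= 126<<0 -> acc=126 shift=7
  byte[4]=0x8F cont=1 payload=0x0F=15: acc |= 15<<7 -> acc=2046 shift=14
  byte[5]=0x02 cont=0 payload=0x02=2: acc |= 2<<14 -> acc=34814 shift=21 [end]
Varint 2: bytes[3:6] = FE 8F 02 -> value 34814 (3 byte(s))
  byte[6]=0xDF cont=1 payload=0x5F=95: acc |= 95<<0 -> acc=95 shift=7
  byte[7]=0x60 cont=0 payload=0x60=96: acc |= 96<<7 -> acc=12383 shift=14 [end]
Varint 3: bytes[6:8] = DF 60 -> value 12383 (2 byte(s))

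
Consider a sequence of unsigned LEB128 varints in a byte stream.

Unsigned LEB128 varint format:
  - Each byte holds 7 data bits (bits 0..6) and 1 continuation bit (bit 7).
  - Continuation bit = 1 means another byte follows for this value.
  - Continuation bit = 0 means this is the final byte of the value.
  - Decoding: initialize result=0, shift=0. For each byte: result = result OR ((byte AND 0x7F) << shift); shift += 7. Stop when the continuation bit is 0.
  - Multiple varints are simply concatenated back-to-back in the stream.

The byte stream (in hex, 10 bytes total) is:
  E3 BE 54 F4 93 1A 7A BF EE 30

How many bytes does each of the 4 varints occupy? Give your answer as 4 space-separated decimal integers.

Answer: 3 3 1 3

Derivation:
  byte[0]=0xE3 cont=1 payload=0x63=99: acc |= 99<<0 -> acc=99 shift=7
  byte[1]=0xBE cont=1 payload=0x3E=62: acc |= 62<<7 -> acc=8035 shift=14
  byte[2]=0x54 cont=0 payload=0x54=84: acc |= 84<<14 -> acc=1384291 shift=21 [end]
Varint 1: bytes[0:3] = E3 BE 54 -> value 1384291 (3 byte(s))
  byte[3]=0xF4 cont=1 payload=0x74=116: acc |= 116<<0 -> acc=116 shift=7
  byte[4]=0x93 cont=1 payload=0x13=19: acc |= 19<<7 -> acc=2548 shift=14
  byte[5]=0x1A cont=0 payload=0x1A=26: acc |= 26<<14 -> acc=428532 shift=21 [end]
Varint 2: bytes[3:6] = F4 93 1A -> value 428532 (3 byte(s))
  byte[6]=0x7A cont=0 payload=0x7A=122: acc |= 122<<0 -> acc=122 shift=7 [end]
Varint 3: bytes[6:7] = 7A -> value 122 (1 byte(s))
  byte[7]=0xBF cont=1 payload=0x3F=63: acc |= 63<<0 -> acc=63 shift=7
  byte[8]=0xEE cont=1 payload=0x6E=110: acc |= 110<<7 -> acc=14143 shift=14
  byte[9]=0x30 cont=0 payload=0x30=48: acc |= 48<<14 -> acc=800575 shift=21 [end]
Varint 4: bytes[7:10] = BF EE 30 -> value 800575 (3 byte(s))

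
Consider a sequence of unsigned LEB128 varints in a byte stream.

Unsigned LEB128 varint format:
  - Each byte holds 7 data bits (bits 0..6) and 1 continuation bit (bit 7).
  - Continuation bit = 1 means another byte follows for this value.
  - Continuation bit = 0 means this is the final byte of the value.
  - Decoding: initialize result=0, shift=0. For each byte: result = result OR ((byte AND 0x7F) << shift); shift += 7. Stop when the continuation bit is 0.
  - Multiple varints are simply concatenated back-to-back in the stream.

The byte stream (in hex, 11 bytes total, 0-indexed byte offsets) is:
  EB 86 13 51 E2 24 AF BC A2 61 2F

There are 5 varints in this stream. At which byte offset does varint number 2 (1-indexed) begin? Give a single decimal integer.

  byte[0]=0xEB cont=1 payload=0x6B=107: acc |= 107<<0 -> acc=107 shift=7
  byte[1]=0x86 cont=1 payload=0x06=6: acc |= 6<<7 -> acc=875 shift=14
  byte[2]=0x13 cont=0 payload=0x13=19: acc |= 19<<14 -> acc=312171 shift=21 [end]
Varint 1: bytes[0:3] = EB 86 13 -> value 312171 (3 byte(s))
  byte[3]=0x51 cont=0 payload=0x51=81: acc |= 81<<0 -> acc=81 shift=7 [end]
Varint 2: bytes[3:4] = 51 -> value 81 (1 byte(s))
  byte[4]=0xE2 cont=1 payload=0x62=98: acc |= 98<<0 -> acc=98 shift=7
  byte[5]=0x24 cont=0 payload=0x24=36: acc |= 36<<7 -> acc=4706 shift=14 [end]
Varint 3: bytes[4:6] = E2 24 -> value 4706 (2 byte(s))
  byte[6]=0xAF cont=1 payload=0x2F=47: acc |= 47<<0 -> acc=47 shift=7
  byte[7]=0xBC cont=1 payload=0x3C=60: acc |= 60<<7 -> acc=7727 shift=14
  byte[8]=0xA2 cont=1 payload=0x22=34: acc |= 34<<14 -> acc=564783 shift=21
  byte[9]=0x61 cont=0 payload=0x61=97: acc |= 97<<21 -> acc=203988527 shift=28 [end]
Varint 4: bytes[6:10] = AF BC A2 61 -> value 203988527 (4 byte(s))
  byte[10]=0x2F cont=0 payload=0x2F=47: acc |= 47<<0 -> acc=47 shift=7 [end]
Varint 5: bytes[10:11] = 2F -> value 47 (1 byte(s))

Answer: 3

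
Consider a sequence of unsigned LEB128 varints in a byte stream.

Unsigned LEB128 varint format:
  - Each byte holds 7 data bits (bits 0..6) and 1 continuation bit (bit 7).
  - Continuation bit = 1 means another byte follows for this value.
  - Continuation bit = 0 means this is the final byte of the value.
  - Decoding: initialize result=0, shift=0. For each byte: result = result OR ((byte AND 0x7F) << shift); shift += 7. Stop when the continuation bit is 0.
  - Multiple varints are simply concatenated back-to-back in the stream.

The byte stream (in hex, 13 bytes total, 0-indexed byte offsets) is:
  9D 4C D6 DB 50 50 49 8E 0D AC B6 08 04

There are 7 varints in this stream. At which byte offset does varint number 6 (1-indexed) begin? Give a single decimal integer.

Answer: 9

Derivation:
  byte[0]=0x9D cont=1 payload=0x1D=29: acc |= 29<<0 -> acc=29 shift=7
  byte[1]=0x4C cont=0 payload=0x4C=76: acc |= 76<<7 -> acc=9757 shift=14 [end]
Varint 1: bytes[0:2] = 9D 4C -> value 9757 (2 byte(s))
  byte[2]=0xD6 cont=1 payload=0x56=86: acc |= 86<<0 -> acc=86 shift=7
  byte[3]=0xDB cont=1 payload=0x5B=91: acc |= 91<<7 -> acc=11734 shift=14
  byte[4]=0x50 cont=0 payload=0x50=80: acc |= 80<<14 -> acc=1322454 shift=21 [end]
Varint 2: bytes[2:5] = D6 DB 50 -> value 1322454 (3 byte(s))
  byte[5]=0x50 cont=0 payload=0x50=80: acc |= 80<<0 -> acc=80 shift=7 [end]
Varint 3: bytes[5:6] = 50 -> value 80 (1 byte(s))
  byte[6]=0x49 cont=0 payload=0x49=73: acc |= 73<<0 -> acc=73 shift=7 [end]
Varint 4: bytes[6:7] = 49 -> value 73 (1 byte(s))
  byte[7]=0x8E cont=1 payload=0x0E=14: acc |= 14<<0 -> acc=14 shift=7
  byte[8]=0x0D cont=0 payload=0x0D=13: acc |= 13<<7 -> acc=1678 shift=14 [end]
Varint 5: bytes[7:9] = 8E 0D -> value 1678 (2 byte(s))
  byte[9]=0xAC cont=1 payload=0x2C=44: acc |= 44<<0 -> acc=44 shift=7
  byte[10]=0xB6 cont=1 payload=0x36=54: acc |= 54<<7 -> acc=6956 shift=14
  byte[11]=0x08 cont=0 payload=0x08=8: acc |= 8<<14 -> acc=138028 shift=21 [end]
Varint 6: bytes[9:12] = AC B6 08 -> value 138028 (3 byte(s))
  byte[12]=0x04 cont=0 payload=0x04=4: acc |= 4<<0 -> acc=4 shift=7 [end]
Varint 7: bytes[12:13] = 04 -> value 4 (1 byte(s))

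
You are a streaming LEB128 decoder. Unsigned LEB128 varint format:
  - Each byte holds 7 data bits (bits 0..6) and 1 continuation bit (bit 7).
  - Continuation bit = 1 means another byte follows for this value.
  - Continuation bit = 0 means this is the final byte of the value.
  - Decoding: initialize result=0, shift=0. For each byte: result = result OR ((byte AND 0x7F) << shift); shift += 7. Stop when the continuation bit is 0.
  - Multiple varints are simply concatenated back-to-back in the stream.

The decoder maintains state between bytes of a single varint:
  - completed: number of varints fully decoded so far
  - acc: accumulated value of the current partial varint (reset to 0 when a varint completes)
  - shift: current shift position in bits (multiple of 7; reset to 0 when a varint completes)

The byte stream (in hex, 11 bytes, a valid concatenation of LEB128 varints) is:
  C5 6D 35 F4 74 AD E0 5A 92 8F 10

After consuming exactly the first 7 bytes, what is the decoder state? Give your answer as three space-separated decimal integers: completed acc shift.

byte[0]=0xC5 cont=1 payload=0x45: acc |= 69<<0 -> completed=0 acc=69 shift=7
byte[1]=0x6D cont=0 payload=0x6D: varint #1 complete (value=14021); reset -> completed=1 acc=0 shift=0
byte[2]=0x35 cont=0 payload=0x35: varint #2 complete (value=53); reset -> completed=2 acc=0 shift=0
byte[3]=0xF4 cont=1 payload=0x74: acc |= 116<<0 -> completed=2 acc=116 shift=7
byte[4]=0x74 cont=0 payload=0x74: varint #3 complete (value=14964); reset -> completed=3 acc=0 shift=0
byte[5]=0xAD cont=1 payload=0x2D: acc |= 45<<0 -> completed=3 acc=45 shift=7
byte[6]=0xE0 cont=1 payload=0x60: acc |= 96<<7 -> completed=3 acc=12333 shift=14

Answer: 3 12333 14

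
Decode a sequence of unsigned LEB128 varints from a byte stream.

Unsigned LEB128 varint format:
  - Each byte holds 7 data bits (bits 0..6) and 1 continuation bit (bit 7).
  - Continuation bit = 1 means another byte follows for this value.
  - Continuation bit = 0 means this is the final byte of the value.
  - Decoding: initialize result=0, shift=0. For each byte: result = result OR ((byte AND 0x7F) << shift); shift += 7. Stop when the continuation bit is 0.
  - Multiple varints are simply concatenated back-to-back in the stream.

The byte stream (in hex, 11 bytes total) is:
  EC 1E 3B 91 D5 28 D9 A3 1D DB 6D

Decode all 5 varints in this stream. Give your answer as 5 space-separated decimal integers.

Answer: 3948 59 666257 479705 14043

Derivation:
  byte[0]=0xEC cont=1 payload=0x6C=108: acc |= 108<<0 -> acc=108 shift=7
  byte[1]=0x1E cont=0 payload=0x1E=30: acc |= 30<<7 -> acc=3948 shift=14 [end]
Varint 1: bytes[0:2] = EC 1E -> value 3948 (2 byte(s))
  byte[2]=0x3B cont=0 payload=0x3B=59: acc |= 59<<0 -> acc=59 shift=7 [end]
Varint 2: bytes[2:3] = 3B -> value 59 (1 byte(s))
  byte[3]=0x91 cont=1 payload=0x11=17: acc |= 17<<0 -> acc=17 shift=7
  byte[4]=0xD5 cont=1 payload=0x55=85: acc |= 85<<7 -> acc=10897 shift=14
  byte[5]=0x28 cont=0 payload=0x28=40: acc |= 40<<14 -> acc=666257 shift=21 [end]
Varint 3: bytes[3:6] = 91 D5 28 -> value 666257 (3 byte(s))
  byte[6]=0xD9 cont=1 payload=0x59=89: acc |= 89<<0 -> acc=89 shift=7
  byte[7]=0xA3 cont=1 payload=0x23=35: acc |= 35<<7 -> acc=4569 shift=14
  byte[8]=0x1D cont=0 payload=0x1D=29: acc |= 29<<14 -> acc=479705 shift=21 [end]
Varint 4: bytes[6:9] = D9 A3 1D -> value 479705 (3 byte(s))
  byte[9]=0xDB cont=1 payload=0x5B=91: acc |= 91<<0 -> acc=91 shift=7
  byte[10]=0x6D cont=0 payload=0x6D=109: acc |= 109<<7 -> acc=14043 shift=14 [end]
Varint 5: bytes[9:11] = DB 6D -> value 14043 (2 byte(s))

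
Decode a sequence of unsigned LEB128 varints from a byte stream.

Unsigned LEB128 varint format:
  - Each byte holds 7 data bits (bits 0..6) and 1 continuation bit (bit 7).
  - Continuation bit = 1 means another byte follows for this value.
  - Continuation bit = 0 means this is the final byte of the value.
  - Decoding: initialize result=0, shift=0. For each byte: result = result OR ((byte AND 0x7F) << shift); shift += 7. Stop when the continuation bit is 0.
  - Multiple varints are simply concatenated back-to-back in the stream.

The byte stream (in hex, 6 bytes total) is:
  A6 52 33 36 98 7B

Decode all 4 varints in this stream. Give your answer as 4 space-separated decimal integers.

Answer: 10534 51 54 15768

Derivation:
  byte[0]=0xA6 cont=1 payload=0x26=38: acc |= 38<<0 -> acc=38 shift=7
  byte[1]=0x52 cont=0 payload=0x52=82: acc |= 82<<7 -> acc=10534 shift=14 [end]
Varint 1: bytes[0:2] = A6 52 -> value 10534 (2 byte(s))
  byte[2]=0x33 cont=0 payload=0x33=51: acc |= 51<<0 -> acc=51 shift=7 [end]
Varint 2: bytes[2:3] = 33 -> value 51 (1 byte(s))
  byte[3]=0x36 cont=0 payload=0x36=54: acc |= 54<<0 -> acc=54 shift=7 [end]
Varint 3: bytes[3:4] = 36 -> value 54 (1 byte(s))
  byte[4]=0x98 cont=1 payload=0x18=24: acc |= 24<<0 -> acc=24 shift=7
  byte[5]=0x7B cont=0 payload=0x7B=123: acc |= 123<<7 -> acc=15768 shift=14 [end]
Varint 4: bytes[4:6] = 98 7B -> value 15768 (2 byte(s))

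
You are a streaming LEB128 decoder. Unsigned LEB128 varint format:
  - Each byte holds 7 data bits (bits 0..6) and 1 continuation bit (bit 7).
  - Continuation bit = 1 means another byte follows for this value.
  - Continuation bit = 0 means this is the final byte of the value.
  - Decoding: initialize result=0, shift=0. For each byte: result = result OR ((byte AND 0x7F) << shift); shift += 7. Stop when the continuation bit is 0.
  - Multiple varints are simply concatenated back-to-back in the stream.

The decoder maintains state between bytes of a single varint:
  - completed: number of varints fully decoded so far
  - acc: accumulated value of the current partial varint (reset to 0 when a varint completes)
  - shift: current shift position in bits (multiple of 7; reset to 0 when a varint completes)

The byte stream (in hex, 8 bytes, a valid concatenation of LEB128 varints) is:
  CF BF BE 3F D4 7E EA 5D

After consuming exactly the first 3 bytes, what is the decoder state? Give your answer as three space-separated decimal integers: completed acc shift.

byte[0]=0xCF cont=1 payload=0x4F: acc |= 79<<0 -> completed=0 acc=79 shift=7
byte[1]=0xBF cont=1 payload=0x3F: acc |= 63<<7 -> completed=0 acc=8143 shift=14
byte[2]=0xBE cont=1 payload=0x3E: acc |= 62<<14 -> completed=0 acc=1023951 shift=21

Answer: 0 1023951 21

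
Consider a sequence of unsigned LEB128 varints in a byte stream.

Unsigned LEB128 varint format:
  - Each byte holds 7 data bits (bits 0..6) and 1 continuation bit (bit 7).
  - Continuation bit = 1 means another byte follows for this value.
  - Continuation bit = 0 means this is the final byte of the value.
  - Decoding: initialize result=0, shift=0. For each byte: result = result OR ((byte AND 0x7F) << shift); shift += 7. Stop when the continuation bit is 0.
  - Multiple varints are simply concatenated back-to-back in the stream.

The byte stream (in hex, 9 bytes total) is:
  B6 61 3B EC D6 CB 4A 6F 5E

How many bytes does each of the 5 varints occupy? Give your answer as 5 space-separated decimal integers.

Answer: 2 1 4 1 1

Derivation:
  byte[0]=0xB6 cont=1 payload=0x36=54: acc |= 54<<0 -> acc=54 shift=7
  byte[1]=0x61 cont=0 payload=0x61=97: acc |= 97<<7 -> acc=12470 shift=14 [end]
Varint 1: bytes[0:2] = B6 61 -> value 12470 (2 byte(s))
  byte[2]=0x3B cont=0 payload=0x3B=59: acc |= 59<<0 -> acc=59 shift=7 [end]
Varint 2: bytes[2:3] = 3B -> value 59 (1 byte(s))
  byte[3]=0xEC cont=1 payload=0x6C=108: acc |= 108<<0 -> acc=108 shift=7
  byte[4]=0xD6 cont=1 payload=0x56=86: acc |= 86<<7 -> acc=11116 shift=14
  byte[5]=0xCB cont=1 payload=0x4B=75: acc |= 75<<14 -> acc=1239916 shift=21
  byte[6]=0x4A cont=0 payload=0x4A=74: acc |= 74<<21 -> acc=156429164 shift=28 [end]
Varint 3: bytes[3:7] = EC D6 CB 4A -> value 156429164 (4 byte(s))
  byte[7]=0x6F cont=0 payload=0x6F=111: acc |= 111<<0 -> acc=111 shift=7 [end]
Varint 4: bytes[7:8] = 6F -> value 111 (1 byte(s))
  byte[8]=0x5E cont=0 payload=0x5E=94: acc |= 94<<0 -> acc=94 shift=7 [end]
Varint 5: bytes[8:9] = 5E -> value 94 (1 byte(s))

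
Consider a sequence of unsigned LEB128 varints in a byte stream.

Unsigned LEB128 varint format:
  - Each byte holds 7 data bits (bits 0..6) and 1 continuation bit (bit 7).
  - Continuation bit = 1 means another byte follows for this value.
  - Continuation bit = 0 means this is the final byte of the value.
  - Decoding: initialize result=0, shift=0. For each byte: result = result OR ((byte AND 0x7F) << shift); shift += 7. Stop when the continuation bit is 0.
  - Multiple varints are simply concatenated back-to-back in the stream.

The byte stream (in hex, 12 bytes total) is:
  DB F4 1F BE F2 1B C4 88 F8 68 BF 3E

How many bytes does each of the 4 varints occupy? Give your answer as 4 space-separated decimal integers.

Answer: 3 3 4 2

Derivation:
  byte[0]=0xDB cont=1 payload=0x5B=91: acc |= 91<<0 -> acc=91 shift=7
  byte[1]=0xF4 cont=1 payload=0x74=116: acc |= 116<<7 -> acc=14939 shift=14
  byte[2]=0x1F cont=0 payload=0x1F=31: acc |= 31<<14 -> acc=522843 shift=21 [end]
Varint 1: bytes[0:3] = DB F4 1F -> value 522843 (3 byte(s))
  byte[3]=0xBE cont=1 payload=0x3E=62: acc |= 62<<0 -> acc=62 shift=7
  byte[4]=0xF2 cont=1 payload=0x72=114: acc |= 114<<7 -> acc=14654 shift=14
  byte[5]=0x1B cont=0 payload=0x1B=27: acc |= 27<<14 -> acc=457022 shift=21 [end]
Varint 2: bytes[3:6] = BE F2 1B -> value 457022 (3 byte(s))
  byte[6]=0xC4 cont=1 payload=0x44=68: acc |= 68<<0 -> acc=68 shift=7
  byte[7]=0x88 cont=1 payload=0x08=8: acc |= 8<<7 -> acc=1092 shift=14
  byte[8]=0xF8 cont=1 payload=0x78=120: acc |= 120<<14 -> acc=1967172 shift=21
  byte[9]=0x68 cont=0 payload=0x68=104: acc |= 104<<21 -> acc=220070980 shift=28 [end]
Varint 3: bytes[6:10] = C4 88 F8 68 -> value 220070980 (4 byte(s))
  byte[10]=0xBF cont=1 payload=0x3F=63: acc |= 63<<0 -> acc=63 shift=7
  byte[11]=0x3E cont=0 payload=0x3E=62: acc |= 62<<7 -> acc=7999 shift=14 [end]
Varint 4: bytes[10:12] = BF 3E -> value 7999 (2 byte(s))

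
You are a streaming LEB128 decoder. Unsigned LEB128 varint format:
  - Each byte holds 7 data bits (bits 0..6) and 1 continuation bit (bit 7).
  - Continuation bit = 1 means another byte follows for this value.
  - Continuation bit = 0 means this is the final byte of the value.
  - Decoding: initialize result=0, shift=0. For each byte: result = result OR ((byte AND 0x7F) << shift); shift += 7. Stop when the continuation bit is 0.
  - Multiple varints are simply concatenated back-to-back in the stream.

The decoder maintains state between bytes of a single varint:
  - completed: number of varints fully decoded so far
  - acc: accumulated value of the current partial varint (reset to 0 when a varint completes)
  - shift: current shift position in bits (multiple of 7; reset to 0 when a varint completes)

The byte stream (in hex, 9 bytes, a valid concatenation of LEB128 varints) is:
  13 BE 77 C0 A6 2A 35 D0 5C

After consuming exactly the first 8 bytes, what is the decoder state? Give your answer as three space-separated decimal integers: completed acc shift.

Answer: 4 80 7

Derivation:
byte[0]=0x13 cont=0 payload=0x13: varint #1 complete (value=19); reset -> completed=1 acc=0 shift=0
byte[1]=0xBE cont=1 payload=0x3E: acc |= 62<<0 -> completed=1 acc=62 shift=7
byte[2]=0x77 cont=0 payload=0x77: varint #2 complete (value=15294); reset -> completed=2 acc=0 shift=0
byte[3]=0xC0 cont=1 payload=0x40: acc |= 64<<0 -> completed=2 acc=64 shift=7
byte[4]=0xA6 cont=1 payload=0x26: acc |= 38<<7 -> completed=2 acc=4928 shift=14
byte[5]=0x2A cont=0 payload=0x2A: varint #3 complete (value=693056); reset -> completed=3 acc=0 shift=0
byte[6]=0x35 cont=0 payload=0x35: varint #4 complete (value=53); reset -> completed=4 acc=0 shift=0
byte[7]=0xD0 cont=1 payload=0x50: acc |= 80<<0 -> completed=4 acc=80 shift=7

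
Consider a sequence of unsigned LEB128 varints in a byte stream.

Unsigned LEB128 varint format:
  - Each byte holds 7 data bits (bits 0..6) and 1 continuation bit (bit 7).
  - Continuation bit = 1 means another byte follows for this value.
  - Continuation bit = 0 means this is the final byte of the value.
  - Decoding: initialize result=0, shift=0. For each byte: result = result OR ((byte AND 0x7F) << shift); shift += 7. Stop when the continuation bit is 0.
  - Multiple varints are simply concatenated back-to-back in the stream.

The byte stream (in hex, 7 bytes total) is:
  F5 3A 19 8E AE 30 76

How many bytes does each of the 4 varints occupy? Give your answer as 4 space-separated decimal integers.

  byte[0]=0xF5 cont=1 payload=0x75=117: acc |= 117<<0 -> acc=117 shift=7
  byte[1]=0x3A cont=0 payload=0x3A=58: acc |= 58<<7 -> acc=7541 shift=14 [end]
Varint 1: bytes[0:2] = F5 3A -> value 7541 (2 byte(s))
  byte[2]=0x19 cont=0 payload=0x19=25: acc |= 25<<0 -> acc=25 shift=7 [end]
Varint 2: bytes[2:3] = 19 -> value 25 (1 byte(s))
  byte[3]=0x8E cont=1 payload=0x0E=14: acc |= 14<<0 -> acc=14 shift=7
  byte[4]=0xAE cont=1 payload=0x2E=46: acc |= 46<<7 -> acc=5902 shift=14
  byte[5]=0x30 cont=0 payload=0x30=48: acc |= 48<<14 -> acc=792334 shift=21 [end]
Varint 3: bytes[3:6] = 8E AE 30 -> value 792334 (3 byte(s))
  byte[6]=0x76 cont=0 payload=0x76=118: acc |= 118<<0 -> acc=118 shift=7 [end]
Varint 4: bytes[6:7] = 76 -> value 118 (1 byte(s))

Answer: 2 1 3 1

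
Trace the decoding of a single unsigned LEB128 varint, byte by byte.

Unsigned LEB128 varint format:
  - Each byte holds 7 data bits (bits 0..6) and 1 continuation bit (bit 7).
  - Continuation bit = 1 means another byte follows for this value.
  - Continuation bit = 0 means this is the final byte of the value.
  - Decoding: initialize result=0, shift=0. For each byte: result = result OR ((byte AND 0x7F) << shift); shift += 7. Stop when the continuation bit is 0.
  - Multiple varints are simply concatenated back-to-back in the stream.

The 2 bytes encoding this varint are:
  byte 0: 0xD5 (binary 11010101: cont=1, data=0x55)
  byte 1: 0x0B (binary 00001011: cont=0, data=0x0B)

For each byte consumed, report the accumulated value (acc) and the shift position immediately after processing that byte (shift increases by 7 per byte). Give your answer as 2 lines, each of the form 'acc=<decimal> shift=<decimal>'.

byte 0=0xD5: payload=0x55=85, contrib = 85<<0 = 85; acc -> 85, shift -> 7
byte 1=0x0B: payload=0x0B=11, contrib = 11<<7 = 1408; acc -> 1493, shift -> 14

Answer: acc=85 shift=7
acc=1493 shift=14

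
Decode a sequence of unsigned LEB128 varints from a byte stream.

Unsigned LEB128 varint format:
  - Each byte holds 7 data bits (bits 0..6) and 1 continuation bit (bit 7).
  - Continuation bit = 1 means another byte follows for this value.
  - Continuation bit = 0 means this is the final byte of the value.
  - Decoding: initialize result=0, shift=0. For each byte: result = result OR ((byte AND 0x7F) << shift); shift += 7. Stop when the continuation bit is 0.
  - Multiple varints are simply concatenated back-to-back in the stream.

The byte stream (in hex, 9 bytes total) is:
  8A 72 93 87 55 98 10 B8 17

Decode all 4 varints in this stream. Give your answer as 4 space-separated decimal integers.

  byte[0]=0x8A cont=1 payload=0x0A=10: acc |= 10<<0 -> acc=10 shift=7
  byte[1]=0x72 cont=0 payload=0x72=114: acc |= 114<<7 -> acc=14602 shift=14 [end]
Varint 1: bytes[0:2] = 8A 72 -> value 14602 (2 byte(s))
  byte[2]=0x93 cont=1 payload=0x13=19: acc |= 19<<0 -> acc=19 shift=7
  byte[3]=0x87 cont=1 payload=0x07=7: acc |= 7<<7 -> acc=915 shift=14
  byte[4]=0x55 cont=0 payload=0x55=85: acc |= 85<<14 -> acc=1393555 shift=21 [end]
Varint 2: bytes[2:5] = 93 87 55 -> value 1393555 (3 byte(s))
  byte[5]=0x98 cont=1 payload=0x18=24: acc |= 24<<0 -> acc=24 shift=7
  byte[6]=0x10 cont=0 payload=0x10=16: acc |= 16<<7 -> acc=2072 shift=14 [end]
Varint 3: bytes[5:7] = 98 10 -> value 2072 (2 byte(s))
  byte[7]=0xB8 cont=1 payload=0x38=56: acc |= 56<<0 -> acc=56 shift=7
  byte[8]=0x17 cont=0 payload=0x17=23: acc |= 23<<7 -> acc=3000 shift=14 [end]
Varint 4: bytes[7:9] = B8 17 -> value 3000 (2 byte(s))

Answer: 14602 1393555 2072 3000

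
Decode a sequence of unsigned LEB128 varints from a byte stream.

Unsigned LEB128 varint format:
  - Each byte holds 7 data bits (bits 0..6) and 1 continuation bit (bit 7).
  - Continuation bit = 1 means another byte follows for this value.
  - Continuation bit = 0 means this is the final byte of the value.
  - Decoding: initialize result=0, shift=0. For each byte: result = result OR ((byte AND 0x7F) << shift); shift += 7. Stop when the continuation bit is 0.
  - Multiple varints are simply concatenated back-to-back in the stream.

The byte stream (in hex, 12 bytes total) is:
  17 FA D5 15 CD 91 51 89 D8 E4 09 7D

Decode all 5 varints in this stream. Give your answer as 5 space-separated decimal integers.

  byte[0]=0x17 cont=0 payload=0x17=23: acc |= 23<<0 -> acc=23 shift=7 [end]
Varint 1: bytes[0:1] = 17 -> value 23 (1 byte(s))
  byte[1]=0xFA cont=1 payload=0x7A=122: acc |= 122<<0 -> acc=122 shift=7
  byte[2]=0xD5 cont=1 payload=0x55=85: acc |= 85<<7 -> acc=11002 shift=14
  byte[3]=0x15 cont=0 payload=0x15=21: acc |= 21<<14 -> acc=355066 shift=21 [end]
Varint 2: bytes[1:4] = FA D5 15 -> value 355066 (3 byte(s))
  byte[4]=0xCD cont=1 payload=0x4D=77: acc |= 77<<0 -> acc=77 shift=7
  byte[5]=0x91 cont=1 payload=0x11=17: acc |= 17<<7 -> acc=2253 shift=14
  byte[6]=0x51 cont=0 payload=0x51=81: acc |= 81<<14 -> acc=1329357 shift=21 [end]
Varint 3: bytes[4:7] = CD 91 51 -> value 1329357 (3 byte(s))
  byte[7]=0x89 cont=1 payload=0x09=9: acc |= 9<<0 -> acc=9 shift=7
  byte[8]=0xD8 cont=1 payload=0x58=88: acc |= 88<<7 -> acc=11273 shift=14
  byte[9]=0xE4 cont=1 payload=0x64=100: acc |= 100<<14 -> acc=1649673 shift=21
  byte[10]=0x09 cont=0 payload=0x09=9: acc |= 9<<21 -> acc=20524041 shift=28 [end]
Varint 4: bytes[7:11] = 89 D8 E4 09 -> value 20524041 (4 byte(s))
  byte[11]=0x7D cont=0 payload=0x7D=125: acc |= 125<<0 -> acc=125 shift=7 [end]
Varint 5: bytes[11:12] = 7D -> value 125 (1 byte(s))

Answer: 23 355066 1329357 20524041 125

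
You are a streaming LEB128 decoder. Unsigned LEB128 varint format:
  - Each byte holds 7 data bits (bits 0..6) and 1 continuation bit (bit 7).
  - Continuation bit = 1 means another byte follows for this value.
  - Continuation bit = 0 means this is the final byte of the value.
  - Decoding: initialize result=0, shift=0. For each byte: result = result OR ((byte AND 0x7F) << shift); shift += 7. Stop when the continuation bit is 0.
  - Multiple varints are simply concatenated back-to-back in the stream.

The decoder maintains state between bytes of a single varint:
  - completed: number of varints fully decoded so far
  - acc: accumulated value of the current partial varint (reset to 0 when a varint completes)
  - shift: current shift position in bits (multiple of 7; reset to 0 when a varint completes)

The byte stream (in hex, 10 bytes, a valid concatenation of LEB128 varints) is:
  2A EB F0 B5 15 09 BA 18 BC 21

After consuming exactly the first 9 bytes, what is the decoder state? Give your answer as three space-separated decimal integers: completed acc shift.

byte[0]=0x2A cont=0 payload=0x2A: varint #1 complete (value=42); reset -> completed=1 acc=0 shift=0
byte[1]=0xEB cont=1 payload=0x6B: acc |= 107<<0 -> completed=1 acc=107 shift=7
byte[2]=0xF0 cont=1 payload=0x70: acc |= 112<<7 -> completed=1 acc=14443 shift=14
byte[3]=0xB5 cont=1 payload=0x35: acc |= 53<<14 -> completed=1 acc=882795 shift=21
byte[4]=0x15 cont=0 payload=0x15: varint #2 complete (value=44922987); reset -> completed=2 acc=0 shift=0
byte[5]=0x09 cont=0 payload=0x09: varint #3 complete (value=9); reset -> completed=3 acc=0 shift=0
byte[6]=0xBA cont=1 payload=0x3A: acc |= 58<<0 -> completed=3 acc=58 shift=7
byte[7]=0x18 cont=0 payload=0x18: varint #4 complete (value=3130); reset -> completed=4 acc=0 shift=0
byte[8]=0xBC cont=1 payload=0x3C: acc |= 60<<0 -> completed=4 acc=60 shift=7

Answer: 4 60 7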